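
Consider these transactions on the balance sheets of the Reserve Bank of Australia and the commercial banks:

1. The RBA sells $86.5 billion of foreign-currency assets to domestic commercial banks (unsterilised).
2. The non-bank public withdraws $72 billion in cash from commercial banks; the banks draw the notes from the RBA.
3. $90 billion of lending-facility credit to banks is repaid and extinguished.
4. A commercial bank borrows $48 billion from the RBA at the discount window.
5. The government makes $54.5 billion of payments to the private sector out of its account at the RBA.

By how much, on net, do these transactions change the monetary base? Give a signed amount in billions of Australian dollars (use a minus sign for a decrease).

-$74 billion

RBA balance sheet:
  Assets:      Loans to banks −$42B, Foreign assets −$86.5B
  Liabilities: Bank reserves −$146B, Currency in circulation +$72B, Government deposits −$54.5B
Monetary base = currency + reserves: +$72B + (−$146B) = -$74 billion.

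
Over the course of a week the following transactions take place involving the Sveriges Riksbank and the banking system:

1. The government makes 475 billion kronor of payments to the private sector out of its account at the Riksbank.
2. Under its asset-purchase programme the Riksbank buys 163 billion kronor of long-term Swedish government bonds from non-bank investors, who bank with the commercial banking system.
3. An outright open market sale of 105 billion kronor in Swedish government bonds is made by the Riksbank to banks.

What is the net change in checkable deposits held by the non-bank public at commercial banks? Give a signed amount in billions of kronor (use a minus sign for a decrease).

Government spending 475 billion kronor: non-bank counterparties' bank balances rise → +475B.
Asset purchase (from non-banks) 163 billion kronor: non-bank counterparties' bank balances rise → +163B.
OMO sale (to banks) 105 billion kronor: the counterparty is a bank, so public deposits are unchanged → 0.
Net: 475 + 163 + 0 = +638 billion.

+638 billion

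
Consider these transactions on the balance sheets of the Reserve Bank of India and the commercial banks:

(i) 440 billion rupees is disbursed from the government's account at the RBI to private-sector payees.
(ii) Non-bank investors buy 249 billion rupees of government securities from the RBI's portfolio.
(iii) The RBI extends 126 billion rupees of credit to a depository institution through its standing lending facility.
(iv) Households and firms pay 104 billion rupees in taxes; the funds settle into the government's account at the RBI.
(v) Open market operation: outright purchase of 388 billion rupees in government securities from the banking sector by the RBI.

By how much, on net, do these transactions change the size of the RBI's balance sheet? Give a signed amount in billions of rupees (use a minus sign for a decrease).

+265 billion

RBI balance sheet:
  Assets:      Securities +139B, Loans to banks +126B
  Liabilities: Bank reserves +601B, Government deposits −336B
Commercial banking system:
  Assets:      Reserves at CB +601B, Securities −388B
  Liabilities: Checkable deposits +87B, Borrowings from CB +126B
Change in total RBI assets = +265 billion.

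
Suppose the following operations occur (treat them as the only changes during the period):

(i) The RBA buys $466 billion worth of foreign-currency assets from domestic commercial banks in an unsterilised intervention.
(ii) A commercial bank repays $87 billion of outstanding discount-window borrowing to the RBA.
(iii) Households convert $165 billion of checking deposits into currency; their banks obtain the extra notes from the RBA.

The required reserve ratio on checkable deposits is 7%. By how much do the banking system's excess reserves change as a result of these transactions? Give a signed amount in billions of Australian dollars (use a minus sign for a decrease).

+$225.55 billion

FX purchase $466 billion: reserves +$466B, deposits 0.
Discount-window repayment $87 billion: reserves −$87B, deposits 0.
Currency withdrawal $165 billion: reserves −$165B, deposits −$165B.
Totals: Δreserves = +$214B, Δdeposits = −$165B.
Δrequired reserves = 7% × −$165B = −$11.55B.
Δexcess reserves = Δreserves − Δrequired = +$214B − (−$11.55B) = +$225.55 billion.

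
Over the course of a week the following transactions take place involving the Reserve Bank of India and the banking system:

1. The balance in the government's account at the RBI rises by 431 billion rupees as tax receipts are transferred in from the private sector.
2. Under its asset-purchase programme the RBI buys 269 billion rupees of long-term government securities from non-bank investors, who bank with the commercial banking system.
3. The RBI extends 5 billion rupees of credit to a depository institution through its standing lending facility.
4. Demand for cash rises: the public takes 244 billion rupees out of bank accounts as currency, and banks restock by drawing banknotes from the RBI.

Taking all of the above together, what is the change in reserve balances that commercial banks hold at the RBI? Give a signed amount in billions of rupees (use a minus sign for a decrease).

Government account inflow 431 billion rupees: funds move from bank reserves into the government account → −431B.
Asset purchase (from non-banks) 269 billion rupees: the RBI pays by crediting reserve accounts → +269B.
Discount-window loan 5 billion rupees: the loan is credited to the bank's reserve account → +5B.
Currency withdrawal 244 billion rupees: banks swap reserves for currency → −244B.
Net: −431 + 269 + 5 − 244 = -401 billion.

-401 billion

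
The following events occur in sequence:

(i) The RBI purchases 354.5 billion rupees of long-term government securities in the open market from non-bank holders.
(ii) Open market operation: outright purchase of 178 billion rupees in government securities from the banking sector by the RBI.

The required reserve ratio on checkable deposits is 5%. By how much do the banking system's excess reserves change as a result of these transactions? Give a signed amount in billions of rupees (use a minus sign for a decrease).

Asset purchase (from non-banks) 354.5 billion rupees: reserves +354.5B, deposits +354.5B.
OMO purchase (from banks) 178 billion rupees: reserves +178B, deposits 0.
Totals: Δreserves = +532.5B, Δdeposits = +354.5B.
Δrequired reserves = 5% × +354.5B = +17.725B.
Δexcess reserves = Δreserves − Δrequired = +532.5B − (+17.725B) = +514.775 billion.

+514.775 billion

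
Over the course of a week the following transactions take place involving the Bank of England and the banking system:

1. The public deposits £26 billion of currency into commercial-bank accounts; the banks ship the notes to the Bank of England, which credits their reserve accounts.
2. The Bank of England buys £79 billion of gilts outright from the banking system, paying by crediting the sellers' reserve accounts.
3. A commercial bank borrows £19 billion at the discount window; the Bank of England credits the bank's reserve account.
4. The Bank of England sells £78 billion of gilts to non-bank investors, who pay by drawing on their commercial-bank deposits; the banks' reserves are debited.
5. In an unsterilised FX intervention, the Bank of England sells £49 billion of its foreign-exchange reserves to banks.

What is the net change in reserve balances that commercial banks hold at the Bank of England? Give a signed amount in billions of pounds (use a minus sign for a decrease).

Bank of England balance sheet:
  Assets:      Securities +£1B, Loans to banks +£19B, Foreign assets −£49B
  Liabilities: Bank reserves −£3B, Currency in circulation −£26B
Commercial banking system:
  Assets:      Reserves at CB −£3B, Securities −£79B, Foreign assets +£49B
  Liabilities: Checkable deposits −£52B, Borrowings from CB +£19B
So the change in reserve balances that commercial banks hold at the Bank of England is -£3 billion.

-£3 billion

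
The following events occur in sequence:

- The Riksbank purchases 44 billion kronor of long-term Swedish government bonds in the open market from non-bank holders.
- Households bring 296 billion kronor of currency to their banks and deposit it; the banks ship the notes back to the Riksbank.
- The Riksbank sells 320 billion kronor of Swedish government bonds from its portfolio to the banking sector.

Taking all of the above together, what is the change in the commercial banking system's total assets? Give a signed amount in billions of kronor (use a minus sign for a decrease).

+340 billion

Riksbank balance sheet:
  Assets:      Securities −276B
  Liabilities: Bank reserves +20B, Currency in circulation −296B
Commercial banking system:
  Assets:      Reserves at CB +20B, Securities +320B
  Liabilities: Checkable deposits +340B
Change in total bank assets = +340 billion.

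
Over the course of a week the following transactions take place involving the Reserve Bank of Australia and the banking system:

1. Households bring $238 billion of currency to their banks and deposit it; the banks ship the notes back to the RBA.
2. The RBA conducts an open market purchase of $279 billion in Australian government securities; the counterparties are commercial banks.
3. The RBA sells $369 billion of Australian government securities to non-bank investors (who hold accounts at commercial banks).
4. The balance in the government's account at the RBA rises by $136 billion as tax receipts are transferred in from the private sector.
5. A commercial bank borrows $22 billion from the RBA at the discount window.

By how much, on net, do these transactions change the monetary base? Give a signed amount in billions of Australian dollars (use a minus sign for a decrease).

-$204 billion

RBA balance sheet:
  Assets:      Securities −$90B, Loans to banks +$22B
  Liabilities: Bank reserves +$34B, Currency in circulation −$238B, Government deposits +$136B
Commercial banking system:
  Assets:      Reserves at CB +$34B, Securities −$279B
  Liabilities: Checkable deposits −$267B, Borrowings from CB +$22B
Monetary base = currency + reserves: −$238B + (+$34B) = -$204 billion.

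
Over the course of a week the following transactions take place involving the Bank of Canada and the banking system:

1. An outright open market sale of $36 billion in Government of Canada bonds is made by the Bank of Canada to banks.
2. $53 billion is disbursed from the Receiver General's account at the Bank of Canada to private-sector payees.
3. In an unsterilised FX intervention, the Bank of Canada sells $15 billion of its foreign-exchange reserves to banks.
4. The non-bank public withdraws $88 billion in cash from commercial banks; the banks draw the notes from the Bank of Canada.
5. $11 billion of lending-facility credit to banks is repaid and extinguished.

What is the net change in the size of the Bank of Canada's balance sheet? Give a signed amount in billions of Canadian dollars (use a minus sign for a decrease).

OMO sale (to banks) $36 billion: a Bank of Canada asset is shed → −$36B.
Government spending $53 billion: only the composition of liabilities changes → 0.
FX sale $15 billion: a Bank of Canada asset is shed → −$15B.
Currency withdrawal $88 billion: only the composition of liabilities changes → 0.
Discount-window repayment $11 billion: a Bank of Canada asset is shed → −$11B.
Net: −36 + 0 − 15 + 0 − 11 = -$62 billion.

-$62 billion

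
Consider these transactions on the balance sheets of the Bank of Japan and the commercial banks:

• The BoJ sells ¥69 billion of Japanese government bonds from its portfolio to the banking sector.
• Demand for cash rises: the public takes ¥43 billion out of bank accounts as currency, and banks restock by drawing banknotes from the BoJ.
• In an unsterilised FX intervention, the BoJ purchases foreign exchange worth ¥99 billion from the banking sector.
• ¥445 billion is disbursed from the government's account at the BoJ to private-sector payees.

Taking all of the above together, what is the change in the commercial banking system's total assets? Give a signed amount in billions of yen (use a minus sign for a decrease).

OMO sale (to banks) ¥69 billion: just an asset swap on bank balance sheets → 0.
Currency withdrawal ¥43 billion: bank balance sheets shrink → −¥43B.
FX purchase ¥99 billion: just an asset swap on bank balance sheets → 0.
Government spending ¥445 billion: bank balance sheets expand → +¥445B.
Net: 0 − 43 + 0 + 445 = +¥402 billion.

+¥402 billion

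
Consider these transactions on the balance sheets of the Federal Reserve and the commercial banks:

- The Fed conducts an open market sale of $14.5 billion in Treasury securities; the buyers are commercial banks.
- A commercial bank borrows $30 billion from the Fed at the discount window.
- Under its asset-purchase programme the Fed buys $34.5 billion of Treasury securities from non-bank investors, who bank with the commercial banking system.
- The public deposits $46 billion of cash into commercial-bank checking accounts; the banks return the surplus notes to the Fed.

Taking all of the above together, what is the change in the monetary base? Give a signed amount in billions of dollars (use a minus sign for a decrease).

+$50 billion

OMO sale (to banks) $14.5 billion: Fed balance sheet contracts → −$14.5B.
Discount-window loan $30 billion: Fed balance sheet expands → +$30B.
Asset purchase (from non-banks) $34.5 billion: Fed balance sheet expands → +$34.5B.
Currency deposit $46 billion: just a shift between currency and reserves — both are base money → 0.
Net: −14.5 + 30 + 34.5 + 0 = +$50 billion.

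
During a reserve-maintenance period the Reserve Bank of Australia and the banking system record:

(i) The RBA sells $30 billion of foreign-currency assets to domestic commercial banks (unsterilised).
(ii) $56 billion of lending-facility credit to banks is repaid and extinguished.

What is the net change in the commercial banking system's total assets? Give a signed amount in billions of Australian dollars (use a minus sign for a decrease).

FX sale $30 billion: just an asset swap on bank balance sheets → 0.
Discount-window repayment $56 billion: bank balance sheets shrink → −$56B.
Net: 0 − 56 = -$56 billion.

-$56 billion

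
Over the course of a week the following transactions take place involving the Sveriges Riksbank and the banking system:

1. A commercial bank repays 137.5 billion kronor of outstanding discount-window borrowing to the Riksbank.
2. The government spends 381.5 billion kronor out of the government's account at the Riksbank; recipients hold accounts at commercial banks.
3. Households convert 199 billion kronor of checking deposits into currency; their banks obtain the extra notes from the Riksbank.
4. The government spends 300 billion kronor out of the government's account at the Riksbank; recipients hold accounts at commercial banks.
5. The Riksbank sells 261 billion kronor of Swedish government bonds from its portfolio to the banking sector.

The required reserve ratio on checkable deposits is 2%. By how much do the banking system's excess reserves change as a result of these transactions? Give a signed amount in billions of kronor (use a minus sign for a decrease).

Discount-window repayment 137.5 billion kronor: reserves −137.5B, deposits 0.
Government spending 381.5 billion kronor: reserves +381.5B, deposits +381.5B.
Currency withdrawal 199 billion kronor: reserves −199B, deposits −199B.
Government spending 300 billion kronor: reserves +300B, deposits +300B.
OMO sale (to banks) 261 billion kronor: reserves −261B, deposits 0.
Totals: Δreserves = +84B, Δdeposits = +482.5B.
Δrequired reserves = 2% × +482.5B = +9.65B.
Δexcess reserves = Δreserves − Δrequired = +84B − (+9.65B) = +74.35 billion.

+74.35 billion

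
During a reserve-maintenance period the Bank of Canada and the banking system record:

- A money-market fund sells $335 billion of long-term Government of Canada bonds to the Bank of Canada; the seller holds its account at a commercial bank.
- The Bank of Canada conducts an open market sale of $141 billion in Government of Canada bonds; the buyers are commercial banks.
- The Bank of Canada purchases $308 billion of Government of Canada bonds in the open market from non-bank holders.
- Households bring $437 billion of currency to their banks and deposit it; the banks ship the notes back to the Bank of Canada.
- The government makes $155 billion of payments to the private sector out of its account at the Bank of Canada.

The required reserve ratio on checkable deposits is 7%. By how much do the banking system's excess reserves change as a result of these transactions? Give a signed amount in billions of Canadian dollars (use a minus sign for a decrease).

+$1007.55 billion

Asset purchase (from non-banks) $335 billion: reserves +$335B, deposits +$335B.
OMO sale (to banks) $141 billion: reserves −$141B, deposits 0.
Asset purchase (from non-banks) $308 billion: reserves +$308B, deposits +$308B.
Currency deposit $437 billion: reserves +$437B, deposits +$437B.
Government spending $155 billion: reserves +$155B, deposits +$155B.
Totals: Δreserves = +$1094B, Δdeposits = +$1235B.
Δrequired reserves = 7% × +$1235B = +$86.45B.
Δexcess reserves = Δreserves − Δrequired = +$1094B − (+$86.45B) = +$1007.55 billion.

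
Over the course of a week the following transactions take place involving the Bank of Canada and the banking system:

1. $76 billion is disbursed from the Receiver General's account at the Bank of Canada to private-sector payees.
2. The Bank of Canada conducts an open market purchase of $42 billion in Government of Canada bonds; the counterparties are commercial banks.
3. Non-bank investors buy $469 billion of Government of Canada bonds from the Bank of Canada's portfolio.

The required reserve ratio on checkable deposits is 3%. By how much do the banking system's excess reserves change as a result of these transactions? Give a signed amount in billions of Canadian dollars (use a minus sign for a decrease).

-$339.21 billion

Government spending $76 billion: reserves +$76B, deposits +$76B.
OMO purchase (from banks) $42 billion: reserves +$42B, deposits 0.
Asset sale (to non-banks) $469 billion: reserves −$469B, deposits −$469B.
Totals: Δreserves = −$351B, Δdeposits = −$393B.
Δrequired reserves = 3% × −$393B = −$11.79B.
Δexcess reserves = Δreserves − Δrequired = −$351B − (−$11.79B) = -$339.21 billion.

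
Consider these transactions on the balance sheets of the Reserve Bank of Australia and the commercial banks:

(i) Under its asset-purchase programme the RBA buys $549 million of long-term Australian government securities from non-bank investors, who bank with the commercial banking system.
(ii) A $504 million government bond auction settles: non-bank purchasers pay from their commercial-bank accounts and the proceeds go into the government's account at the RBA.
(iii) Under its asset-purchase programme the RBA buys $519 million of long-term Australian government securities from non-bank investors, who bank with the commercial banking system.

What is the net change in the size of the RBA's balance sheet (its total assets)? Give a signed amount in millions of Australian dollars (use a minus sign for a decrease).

+$1068 million

Asset purchase (from non-banks) $549 million: an RBA asset is acquired → +$549M.
Government account inflow $504 million: only the composition of liabilities changes → 0.
Asset purchase (from non-banks) $519 million: an RBA asset is acquired → +$519M.
Net: 549 + 0 + 519 = +$1068 million.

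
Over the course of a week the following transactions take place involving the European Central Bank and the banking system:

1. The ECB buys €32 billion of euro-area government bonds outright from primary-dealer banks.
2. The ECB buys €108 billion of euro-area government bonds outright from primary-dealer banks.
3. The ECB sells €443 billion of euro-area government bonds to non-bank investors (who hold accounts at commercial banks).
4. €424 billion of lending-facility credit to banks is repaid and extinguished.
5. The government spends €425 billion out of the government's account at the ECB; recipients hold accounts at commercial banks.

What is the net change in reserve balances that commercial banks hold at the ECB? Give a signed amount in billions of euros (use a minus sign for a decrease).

ECB balance sheet:
  Assets:      Securities −€303B, Loans to banks −€424B
  Liabilities: Bank reserves −€302B, Government deposits −€425B
So the change in reserve balances that commercial banks hold at the ECB is -€302 billion.

-€302 billion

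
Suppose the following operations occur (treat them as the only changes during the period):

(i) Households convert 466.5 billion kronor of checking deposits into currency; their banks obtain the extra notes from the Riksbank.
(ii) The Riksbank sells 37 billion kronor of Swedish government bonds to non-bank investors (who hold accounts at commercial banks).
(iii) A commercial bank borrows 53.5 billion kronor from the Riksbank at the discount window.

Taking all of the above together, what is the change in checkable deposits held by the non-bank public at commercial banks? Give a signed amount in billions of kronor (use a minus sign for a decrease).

-503.5 billion

Riksbank balance sheet:
  Assets:      Securities −37B, Loans to banks +53.5B
  Liabilities: Bank reserves −450B, Currency in circulation +466.5B
Commercial banking system:
  Assets:      Reserves at CB −450B
  Liabilities: Checkable deposits −503.5B, Borrowings from CB +53.5B
So the change in checkable deposits held by the non-bank public at commercial banks is -503.5 billion.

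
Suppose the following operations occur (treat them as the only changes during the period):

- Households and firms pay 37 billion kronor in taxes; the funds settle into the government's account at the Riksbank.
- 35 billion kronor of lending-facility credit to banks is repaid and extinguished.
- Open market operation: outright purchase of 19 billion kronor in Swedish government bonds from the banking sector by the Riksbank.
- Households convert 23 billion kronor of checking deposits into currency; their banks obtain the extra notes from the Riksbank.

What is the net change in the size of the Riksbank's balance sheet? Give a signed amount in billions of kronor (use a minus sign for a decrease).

Government account inflow 37 billion kronor: only the composition of liabilities changes → 0.
Discount-window repayment 35 billion kronor: a Riksbank asset is shed → −35B.
OMO purchase (from banks) 19 billion kronor: a Riksbank asset is acquired → +19B.
Currency withdrawal 23 billion kronor: only the composition of liabilities changes → 0.
Net: 0 − 35 + 19 + 0 = -16 billion.

-16 billion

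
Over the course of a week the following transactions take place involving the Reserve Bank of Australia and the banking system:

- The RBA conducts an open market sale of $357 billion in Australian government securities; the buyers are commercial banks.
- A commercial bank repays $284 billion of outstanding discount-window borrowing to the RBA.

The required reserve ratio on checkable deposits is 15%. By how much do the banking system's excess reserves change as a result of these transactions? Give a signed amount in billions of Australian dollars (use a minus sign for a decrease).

OMO sale (to banks) $357 billion: reserves −$357B, deposits 0.
Discount-window repayment $284 billion: reserves −$284B, deposits 0.
Totals: Δreserves = −$641B, Δdeposits = 0.
Δrequired reserves = 15% × 0 = 0.
Δexcess reserves = Δreserves − Δrequired = −$641B − (0) = -$641 billion.

-$641 billion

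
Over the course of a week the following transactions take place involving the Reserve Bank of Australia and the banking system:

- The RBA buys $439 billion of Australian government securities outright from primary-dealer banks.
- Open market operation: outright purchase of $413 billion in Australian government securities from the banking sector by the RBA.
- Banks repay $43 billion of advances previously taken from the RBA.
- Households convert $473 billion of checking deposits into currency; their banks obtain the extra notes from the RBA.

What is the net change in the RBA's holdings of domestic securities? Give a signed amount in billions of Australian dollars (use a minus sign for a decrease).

+$852 billion

RBA balance sheet:
  Assets:      Securities +$852B, Loans to banks −$43B
  Liabilities: Bank reserves +$336B, Currency in circulation +$473B
So the change in the RBA's holdings of domestic securities is +$852 billion.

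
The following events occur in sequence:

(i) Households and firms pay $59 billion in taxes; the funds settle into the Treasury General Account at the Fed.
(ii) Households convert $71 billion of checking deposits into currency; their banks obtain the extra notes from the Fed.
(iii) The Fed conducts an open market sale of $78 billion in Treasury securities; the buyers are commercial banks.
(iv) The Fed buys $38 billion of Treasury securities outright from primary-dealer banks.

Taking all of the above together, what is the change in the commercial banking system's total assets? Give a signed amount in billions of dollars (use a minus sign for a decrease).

Fed balance sheet:
  Assets:      Securities −$40B
  Liabilities: Bank reserves −$170B, Currency in circulation +$71B, Government deposits +$59B
Commercial banking system:
  Assets:      Reserves at CB −$170B, Securities +$40B
  Liabilities: Checkable deposits −$130B
Change in total bank assets = -$130 billion.

-$130 billion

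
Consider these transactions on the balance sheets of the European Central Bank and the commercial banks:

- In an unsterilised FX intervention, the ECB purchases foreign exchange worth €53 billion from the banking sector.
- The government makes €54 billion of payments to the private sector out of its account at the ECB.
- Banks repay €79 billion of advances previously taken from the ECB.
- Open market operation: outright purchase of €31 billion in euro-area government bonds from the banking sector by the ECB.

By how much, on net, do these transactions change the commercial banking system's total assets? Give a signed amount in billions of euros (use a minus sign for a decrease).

ECB balance sheet:
  Assets:      Securities +€31B, Loans to banks −€79B, Foreign assets +€53B
  Liabilities: Bank reserves +€59B, Government deposits −€54B
Commercial banking system:
  Assets:      Reserves at CB +€59B, Securities −€31B, Foreign assets −€53B
  Liabilities: Checkable deposits +€54B, Borrowings from CB −€79B
Change in total bank assets = -€25 billion.

-€25 billion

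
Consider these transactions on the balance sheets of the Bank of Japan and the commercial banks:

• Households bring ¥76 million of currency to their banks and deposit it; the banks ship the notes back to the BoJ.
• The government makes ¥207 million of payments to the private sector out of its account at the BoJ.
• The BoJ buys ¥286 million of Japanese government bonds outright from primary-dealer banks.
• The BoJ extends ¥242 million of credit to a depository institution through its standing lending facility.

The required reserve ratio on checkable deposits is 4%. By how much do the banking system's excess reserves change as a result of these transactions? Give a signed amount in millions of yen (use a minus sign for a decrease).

+¥799.68 million

Currency deposit ¥76 million: reserves +¥76M, deposits +¥76M.
Government spending ¥207 million: reserves +¥207M, deposits +¥207M.
OMO purchase (from banks) ¥286 million: reserves +¥286M, deposits 0.
Discount-window loan ¥242 million: reserves +¥242M, deposits 0.
Totals: Δreserves = +¥811M, Δdeposits = +¥283M.
Δrequired reserves = 4% × +¥283M = +¥11.32M.
Δexcess reserves = Δreserves − Δrequired = +¥811M − (+¥11.32M) = +¥799.68 million.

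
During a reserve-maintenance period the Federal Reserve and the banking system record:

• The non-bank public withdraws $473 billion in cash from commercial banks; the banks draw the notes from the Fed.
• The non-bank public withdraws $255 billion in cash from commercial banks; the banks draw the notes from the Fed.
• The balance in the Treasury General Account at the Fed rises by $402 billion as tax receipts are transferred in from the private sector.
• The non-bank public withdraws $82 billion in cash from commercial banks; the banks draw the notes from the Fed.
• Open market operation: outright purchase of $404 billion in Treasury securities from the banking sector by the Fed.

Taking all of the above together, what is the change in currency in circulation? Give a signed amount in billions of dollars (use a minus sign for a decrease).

Currency withdrawal $473 billion: notes leave the central bank → +$473B.
Currency withdrawal $255 billion: notes leave the central bank → +$255B.
Government account inflow $402 billion: no currency enters or leaves circulation → 0.
Currency withdrawal $82 billion: notes leave the central bank → +$82B.
OMO purchase (from banks) $404 billion: no currency enters or leaves circulation → 0.
Net: 473 + 255 + 0 + 82 + 0 = +$810 billion.

+$810 billion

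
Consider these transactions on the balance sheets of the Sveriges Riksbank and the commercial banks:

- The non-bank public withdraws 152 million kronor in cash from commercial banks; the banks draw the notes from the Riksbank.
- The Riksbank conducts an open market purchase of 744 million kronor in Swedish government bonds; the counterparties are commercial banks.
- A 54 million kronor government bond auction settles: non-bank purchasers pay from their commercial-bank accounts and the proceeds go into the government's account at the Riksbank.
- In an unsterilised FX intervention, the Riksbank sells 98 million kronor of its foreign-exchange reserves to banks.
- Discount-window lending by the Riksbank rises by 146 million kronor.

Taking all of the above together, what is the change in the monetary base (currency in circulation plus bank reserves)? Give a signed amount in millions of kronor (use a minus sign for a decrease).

+738 million

Currency withdrawal 152 million kronor: just a shift between currency and reserves — both are base money → 0.
OMO purchase (from banks) 744 million kronor: Riksbank balance sheet expands → +744M.
Government account inflow 54 million kronor: reserves shift to a non-base liability → −54M.
FX sale 98 million kronor: Riksbank balance sheet contracts → −98M.
Discount-window loan 146 million kronor: Riksbank balance sheet expands → +146M.
Net: 0 + 744 − 54 − 98 + 146 = +738 million.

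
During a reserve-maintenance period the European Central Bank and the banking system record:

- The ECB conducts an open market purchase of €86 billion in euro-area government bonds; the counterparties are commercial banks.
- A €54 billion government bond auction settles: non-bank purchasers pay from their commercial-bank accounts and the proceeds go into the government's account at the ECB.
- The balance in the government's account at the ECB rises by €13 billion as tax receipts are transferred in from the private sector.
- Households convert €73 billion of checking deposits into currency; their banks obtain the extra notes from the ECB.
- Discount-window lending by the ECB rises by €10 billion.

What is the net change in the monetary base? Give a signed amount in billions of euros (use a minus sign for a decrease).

+€29 billion

ECB balance sheet:
  Assets:      Securities +€86B, Loans to banks +€10B
  Liabilities: Bank reserves −€44B, Currency in circulation +€73B, Government deposits +€67B
Commercial banking system:
  Assets:      Reserves at CB −€44B, Securities −€86B
  Liabilities: Checkable deposits −€140B, Borrowings from CB +€10B
Monetary base = currency + reserves: +€73B + (−€44B) = +€29 billion.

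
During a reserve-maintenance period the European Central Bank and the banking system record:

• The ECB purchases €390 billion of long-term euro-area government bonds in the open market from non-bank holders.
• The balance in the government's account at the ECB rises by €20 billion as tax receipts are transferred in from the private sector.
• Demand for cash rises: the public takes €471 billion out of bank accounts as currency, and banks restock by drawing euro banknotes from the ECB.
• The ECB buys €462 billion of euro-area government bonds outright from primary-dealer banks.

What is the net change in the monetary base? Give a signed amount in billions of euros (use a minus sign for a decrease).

Asset purchase (from non-banks) €390 billion: ECB balance sheet expands → +€390B.
Government account inflow €20 billion: reserves shift to a non-base liability → −€20B.
Currency withdrawal €471 billion: just a shift between currency and reserves — both are base money → 0.
OMO purchase (from banks) €462 billion: ECB balance sheet expands → +€462B.
Net: 390 − 20 + 0 + 462 = +€832 billion.

+€832 billion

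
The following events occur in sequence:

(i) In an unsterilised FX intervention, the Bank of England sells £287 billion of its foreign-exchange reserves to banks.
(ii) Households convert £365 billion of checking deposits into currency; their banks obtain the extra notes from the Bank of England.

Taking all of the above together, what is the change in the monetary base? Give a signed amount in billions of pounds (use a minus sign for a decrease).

-£287 billion

FX sale £287 billion: Bank of England balance sheet contracts → −£287B.
Currency withdrawal £365 billion: just a shift between currency and reserves — both are base money → 0.
Net: −287 + 0 = -£287 billion.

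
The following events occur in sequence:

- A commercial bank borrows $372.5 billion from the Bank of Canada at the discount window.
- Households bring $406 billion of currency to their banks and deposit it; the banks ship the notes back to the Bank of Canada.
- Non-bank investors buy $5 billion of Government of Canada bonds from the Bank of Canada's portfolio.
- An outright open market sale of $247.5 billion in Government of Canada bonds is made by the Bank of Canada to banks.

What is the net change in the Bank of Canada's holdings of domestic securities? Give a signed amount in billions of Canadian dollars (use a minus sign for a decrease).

-$252.5 billion

Discount-window loan $372.5 billion: the Bank of Canada's securities portfolio is untouched → 0.
Currency deposit $406 billion: the Bank of Canada's securities portfolio is untouched → 0.
Asset sale (to non-banks) $5 billion: securities removed from the Bank of Canada's portfolio → −$5B.
OMO sale (to banks) $247.5 billion: securities removed from the Bank of Canada's portfolio → −$247.5B.
Net: 0 + 0 − 5 − 247.5 = -$252.5 billion.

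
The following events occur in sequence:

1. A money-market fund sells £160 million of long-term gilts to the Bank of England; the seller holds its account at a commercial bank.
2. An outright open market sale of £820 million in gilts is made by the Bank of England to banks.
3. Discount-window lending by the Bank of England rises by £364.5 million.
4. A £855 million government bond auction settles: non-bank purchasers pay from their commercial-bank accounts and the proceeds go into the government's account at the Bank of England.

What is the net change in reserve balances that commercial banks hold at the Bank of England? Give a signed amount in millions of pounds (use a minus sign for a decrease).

Bank of England balance sheet:
  Assets:      Securities −£660M, Loans to banks +£364.5M
  Liabilities: Bank reserves −£1150.5M, Government deposits +£855M
So the change in reserve balances that commercial banks hold at the Bank of England is -£1150.5 million.

-£1150.5 million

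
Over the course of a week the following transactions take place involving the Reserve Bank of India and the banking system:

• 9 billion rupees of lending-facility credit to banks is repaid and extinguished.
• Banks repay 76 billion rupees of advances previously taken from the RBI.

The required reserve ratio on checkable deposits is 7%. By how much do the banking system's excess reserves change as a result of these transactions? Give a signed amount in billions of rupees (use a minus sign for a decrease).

Discount-window repayment 9 billion rupees: reserves −9B, deposits 0.
Discount-window repayment 76 billion rupees: reserves −76B, deposits 0.
Totals: Δreserves = −85B, Δdeposits = 0.
Δrequired reserves = 7% × 0 = 0.
Δexcess reserves = Δreserves − Δrequired = −85B − (0) = -85 billion.

-85 billion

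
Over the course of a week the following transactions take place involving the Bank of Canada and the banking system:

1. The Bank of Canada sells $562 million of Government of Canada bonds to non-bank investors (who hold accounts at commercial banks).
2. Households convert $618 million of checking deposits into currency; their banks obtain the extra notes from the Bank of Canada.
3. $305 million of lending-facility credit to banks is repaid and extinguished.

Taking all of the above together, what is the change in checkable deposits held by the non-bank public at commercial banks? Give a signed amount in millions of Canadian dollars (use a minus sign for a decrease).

-$1180 million

Bank of Canada balance sheet:
  Assets:      Securities −$562M, Loans to banks −$305M
  Liabilities: Bank reserves −$1485M, Currency in circulation +$618M
Commercial banking system:
  Assets:      Reserves at CB −$1485M
  Liabilities: Checkable deposits −$1180M, Borrowings from CB −$305M
So the change in checkable deposits held by the non-bank public at commercial banks is -$1180 million.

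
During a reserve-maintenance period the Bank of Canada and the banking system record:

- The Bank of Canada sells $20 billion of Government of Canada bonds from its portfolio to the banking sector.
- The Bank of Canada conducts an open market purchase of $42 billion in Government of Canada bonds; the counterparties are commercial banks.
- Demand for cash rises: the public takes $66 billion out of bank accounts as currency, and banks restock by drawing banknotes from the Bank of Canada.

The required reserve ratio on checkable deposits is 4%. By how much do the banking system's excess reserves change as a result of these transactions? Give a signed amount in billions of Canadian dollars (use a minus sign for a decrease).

OMO sale (to banks) $20 billion: reserves −$20B, deposits 0.
OMO purchase (from banks) $42 billion: reserves +$42B, deposits 0.
Currency withdrawal $66 billion: reserves −$66B, deposits −$66B.
Totals: Δreserves = −$44B, Δdeposits = −$66B.
Δrequired reserves = 4% × −$66B = −$2.64B.
Δexcess reserves = Δreserves − Δrequired = −$44B − (−$2.64B) = -$41.36 billion.

-$41.36 billion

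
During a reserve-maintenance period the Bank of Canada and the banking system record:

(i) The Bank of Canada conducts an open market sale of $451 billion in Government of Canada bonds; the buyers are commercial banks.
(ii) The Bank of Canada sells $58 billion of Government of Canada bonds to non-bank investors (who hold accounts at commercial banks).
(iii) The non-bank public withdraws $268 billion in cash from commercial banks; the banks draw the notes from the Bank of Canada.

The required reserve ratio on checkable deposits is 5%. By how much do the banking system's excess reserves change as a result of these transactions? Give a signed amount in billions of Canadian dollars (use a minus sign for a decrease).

-$760.7 billion

OMO sale (to banks) $451 billion: reserves −$451B, deposits 0.
Asset sale (to non-banks) $58 billion: reserves −$58B, deposits −$58B.
Currency withdrawal $268 billion: reserves −$268B, deposits −$268B.
Totals: Δreserves = −$777B, Δdeposits = −$326B.
Δrequired reserves = 5% × −$326B = −$16.3B.
Δexcess reserves = Δreserves − Δrequired = −$777B − (−$16.3B) = -$760.7 billion.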